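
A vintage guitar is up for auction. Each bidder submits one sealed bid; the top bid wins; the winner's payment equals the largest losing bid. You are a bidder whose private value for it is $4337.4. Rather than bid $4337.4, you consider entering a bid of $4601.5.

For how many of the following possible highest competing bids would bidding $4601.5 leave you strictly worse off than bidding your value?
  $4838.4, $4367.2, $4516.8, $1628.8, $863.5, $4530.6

3

The deviation hurts exactly when the highest competing bid lies strictly between $4337.4 and $4601.5 — overbidding then wins at a price above your value.
$4838.4: above both → same outcome either way.
$4367.2: inside the interval → strictly worse (loss $29.8).
$4516.8: inside the interval → strictly worse (loss $179.4).
$1628.8: below both → same outcome either way.
$863.5: below both → same outcome either way.
$4530.6: inside the interval → strictly worse (loss $193.2).
Count: 3.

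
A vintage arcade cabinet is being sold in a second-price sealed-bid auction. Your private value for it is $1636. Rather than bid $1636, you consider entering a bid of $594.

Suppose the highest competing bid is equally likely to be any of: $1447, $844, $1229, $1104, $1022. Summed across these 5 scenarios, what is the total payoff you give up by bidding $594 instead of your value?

$2534

The deviation costs you only when the competing bid falls strictly between $594 and $1636; elsewhere both bids give the same outcome.
$1447: truthful payoff $189, deviation payoff $0 → loss $189.
$844: truthful payoff $792, deviation payoff $0 → loss $792.
$1229: truthful payoff $407, deviation payoff $0 → loss $407.
$1104: truthful payoff $532, deviation payoff $0 → loss $532.
$1022: truthful payoff $614, deviation payoff $0 → loss $614.
Total loss = $189 + $792 + $407 + $532 + $614 = $2534.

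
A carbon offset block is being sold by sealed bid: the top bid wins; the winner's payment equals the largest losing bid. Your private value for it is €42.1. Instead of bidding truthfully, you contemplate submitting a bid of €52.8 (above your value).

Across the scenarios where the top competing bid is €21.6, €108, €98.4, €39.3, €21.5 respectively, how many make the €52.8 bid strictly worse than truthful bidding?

0

The deviation hurts exactly when the highest competing bid lies strictly between €42.1 and €52.8 — overbidding then wins at a price above your value.
€21.6: below both → same outcome either way.
€108: above both → same outcome either way.
€98.4: above both → same outcome either way.
€39.3: below both → same outcome either way.
€21.5: below both → same outcome either way.
Count: 0.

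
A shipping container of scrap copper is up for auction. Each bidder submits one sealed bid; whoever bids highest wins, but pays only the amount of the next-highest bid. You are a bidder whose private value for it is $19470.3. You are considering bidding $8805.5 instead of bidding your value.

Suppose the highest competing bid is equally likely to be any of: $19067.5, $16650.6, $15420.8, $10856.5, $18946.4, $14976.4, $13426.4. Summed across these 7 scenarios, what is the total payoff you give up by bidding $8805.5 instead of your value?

The deviation costs you only when the competing bid falls strictly between $8805.5 and $19470.3; elsewhere both bids give the same outcome.
$19067.5: truthful payoff $402.8, deviation payoff $0 → loss $402.8.
$16650.6: truthful payoff $2819.7, deviation payoff $0 → loss $2819.7.
$15420.8: truthful payoff $4049.5, deviation payoff $0 → loss $4049.5.
$10856.5: truthful payoff $8613.8, deviation payoff $0 → loss $8613.8.
$18946.4: truthful payoff $523.9, deviation payoff $0 → loss $523.9.
$14976.4: truthful payoff $4493.9, deviation payoff $0 → loss $4493.9.
$13426.4: truthful payoff $6043.9, deviation payoff $0 → loss $6043.9.
Total loss = $402.8 + $2819.7 + $4049.5 + $8613.8 + $523.9 + $4493.9 + $6043.9 = $26947.5.
Truthful bidding weakly dominates here: raising your bid can only win items priced above your value, and lowering it can only forfeit items priced below.

$26947.5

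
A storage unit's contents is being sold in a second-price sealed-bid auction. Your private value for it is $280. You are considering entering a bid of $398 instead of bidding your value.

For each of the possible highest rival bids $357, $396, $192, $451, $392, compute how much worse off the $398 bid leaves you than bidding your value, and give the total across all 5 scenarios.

$305

The deviation costs you only when the competing bid falls strictly between $280 and $398; elsewhere both bids give the same outcome.
$357: truthful payoff $0, deviation payoff −$77 → loss $77.
$396: truthful payoff $0, deviation payoff −$116 → loss $116.
$192: outcomes coincide → loss $0.
$451: outcomes coincide → loss $0.
$392: truthful payoff $0, deviation payoff −$112 → loss $112.
Total loss = $77 + $116 + $112 = $305.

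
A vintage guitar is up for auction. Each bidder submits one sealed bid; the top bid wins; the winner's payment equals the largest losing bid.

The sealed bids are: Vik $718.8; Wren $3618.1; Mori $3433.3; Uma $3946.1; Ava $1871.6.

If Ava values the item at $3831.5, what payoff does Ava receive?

Highest bid: Uma at $3946.1, so Uma wins.
Second-highest bid: Wren at $3618.1 — that is the price the winner pays.
Ava did not win, so Ava pays nothing and receives nothing: payoff $0.

$0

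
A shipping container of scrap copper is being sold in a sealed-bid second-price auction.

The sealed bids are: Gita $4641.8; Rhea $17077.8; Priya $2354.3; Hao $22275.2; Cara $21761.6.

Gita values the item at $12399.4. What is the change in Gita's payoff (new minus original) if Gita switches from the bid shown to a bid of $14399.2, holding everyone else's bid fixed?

The highest bid among the other bidders is $22275.2; Gita's bid doesn't change that.
Original bid $4641.8: Gita is not highest (top rival bid is $22275.2); payoff $0.
Alternative bid $14399.2: Gita is not highest (top rival bid is $22275.2); payoff $0.
Change in payoff = $0 − ($0) = $0.

$0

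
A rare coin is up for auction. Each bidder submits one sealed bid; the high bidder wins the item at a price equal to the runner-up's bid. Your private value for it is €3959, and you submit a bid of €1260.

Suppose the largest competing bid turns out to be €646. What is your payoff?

Your bid €1260 exceeds the highest competing bid €646, so you win.
In a second-price auction the winner pays the second-highest bid, €646.
Payoff = value − price = €3959 − €646 = €3313.

€3313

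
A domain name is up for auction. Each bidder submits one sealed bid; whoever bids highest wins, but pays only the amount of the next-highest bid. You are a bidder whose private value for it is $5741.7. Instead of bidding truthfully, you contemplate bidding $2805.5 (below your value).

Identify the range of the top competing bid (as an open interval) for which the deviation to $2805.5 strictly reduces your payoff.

($2805.5, $5741.7)

If the competing bid is below $2805.5, both bids win at the same price — no difference.
If it is above $5741.7, both bids lose — no difference.
If it lies strictly between $2805.5 and $5741.7, bidding your value wins at a price below your value (positive payoff) while bidding $2805.5 loses (payoff 0).
So the deviation strictly hurts on the open interval ($2805.5, $5741.7).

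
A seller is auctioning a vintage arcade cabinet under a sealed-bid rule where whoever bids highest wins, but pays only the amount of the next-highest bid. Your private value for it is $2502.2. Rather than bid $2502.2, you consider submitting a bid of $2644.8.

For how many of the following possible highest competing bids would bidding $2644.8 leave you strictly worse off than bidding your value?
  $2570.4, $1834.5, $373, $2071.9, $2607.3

The deviation hurts exactly when the highest competing bid lies strictly between $2502.2 and $2644.8 — overbidding then wins at a price above your value.
$2570.4: inside the interval → strictly worse (loss $68.2).
$1834.5: below both → same outcome either way.
$373: below both → same outcome either way.
$2071.9: below both → same outcome either way.
$2607.3: inside the interval → strictly worse (loss $105.1).
Count: 2.

2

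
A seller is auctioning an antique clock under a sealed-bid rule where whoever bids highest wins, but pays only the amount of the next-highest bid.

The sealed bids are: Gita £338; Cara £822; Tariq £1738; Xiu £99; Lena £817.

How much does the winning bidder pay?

£822

Highest bid: Tariq at £1738, so Tariq wins.
Second-highest bid: Cara at £822 — that is the price the winner pays.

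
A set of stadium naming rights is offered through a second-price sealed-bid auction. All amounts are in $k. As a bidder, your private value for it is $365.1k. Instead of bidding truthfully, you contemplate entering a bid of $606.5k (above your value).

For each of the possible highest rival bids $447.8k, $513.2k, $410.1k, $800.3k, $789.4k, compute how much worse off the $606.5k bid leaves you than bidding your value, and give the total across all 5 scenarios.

$275.8k

The deviation costs you only when the competing bid falls strictly between $365.1k and $606.5k; elsewhere both bids give the same outcome.
$447.8k: truthful payoff $0k, deviation payoff −$82.7k → loss $82.7k.
$513.2k: truthful payoff $0k, deviation payoff −$148.1k → loss $148.1k.
$410.1k: truthful payoff $0k, deviation payoff −$45k → loss $45k.
$800.3k: outcomes coincide → loss $0k.
$789.4k: outcomes coincide → loss $0k.
Total loss = $82.7k + $148.1k + $45k = $275.8k.
In a second-price auction your bid sets only whether you win, not what you pay, so bidding your true value is weakly dominant.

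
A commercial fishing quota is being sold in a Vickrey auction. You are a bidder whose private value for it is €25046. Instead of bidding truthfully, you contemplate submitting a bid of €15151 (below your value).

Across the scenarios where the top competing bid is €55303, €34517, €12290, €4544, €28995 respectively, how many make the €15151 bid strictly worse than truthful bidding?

The deviation hurts exactly when the highest competing bid lies strictly between €15151 and €25046 — underbidding then forfeits a profitable win.
€55303: above both → same outcome either way.
€34517: above both → same outcome either way.
€12290: below both → same outcome either way.
€4544: below both → same outcome either way.
€28995: above both → same outcome either way.
Count: 0.

0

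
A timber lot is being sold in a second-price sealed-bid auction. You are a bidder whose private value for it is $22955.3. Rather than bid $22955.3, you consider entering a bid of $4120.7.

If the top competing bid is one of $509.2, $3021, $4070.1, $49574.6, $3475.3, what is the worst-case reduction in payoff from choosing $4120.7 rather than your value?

$0

$509.2: same outcome either way → loss $0.
$3021: same outcome either way → loss $0.
$4070.1: same outcome either way → loss $0.
$49574.6: same outcome either way → loss $0.
$3475.3: same outcome either way → loss $0.
Maximum loss: $0.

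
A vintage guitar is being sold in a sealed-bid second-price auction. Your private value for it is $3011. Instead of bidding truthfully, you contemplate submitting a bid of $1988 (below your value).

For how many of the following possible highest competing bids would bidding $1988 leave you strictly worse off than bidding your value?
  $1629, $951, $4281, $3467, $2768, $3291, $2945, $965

2

The deviation hurts exactly when the highest competing bid lies strictly between $1988 and $3011 — underbidding then forfeits a profitable win.
$1629: below both → same outcome either way.
$951: below both → same outcome either way.
$4281: above both → same outcome either way.
$3467: above both → same outcome either way.
$2768: inside the interval → strictly worse (loss $243).
$3291: above both → same outcome either way.
$2945: inside the interval → strictly worse (loss $66).
$965: below both → same outcome either way.
Count: 2.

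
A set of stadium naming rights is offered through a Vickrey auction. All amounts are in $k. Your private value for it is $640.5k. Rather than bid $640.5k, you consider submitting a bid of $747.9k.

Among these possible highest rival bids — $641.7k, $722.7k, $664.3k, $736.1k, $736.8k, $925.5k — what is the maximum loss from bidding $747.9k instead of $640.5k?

$96.3k

$641.7k: truthful gives $0k, deviation gives −$1.2k → loss $1.2k.
$722.7k: truthful gives $0k, deviation gives −$82.2k → loss $82.2k.
$664.3k: truthful gives $0k, deviation gives −$23.8k → loss $23.8k.
$736.1k: truthful gives $0k, deviation gives −$95.6k → loss $95.6k.
$736.8k: truthful gives $0k, deviation gives −$96.3k → loss $96.3k.
$925.5k: same outcome either way → loss $0k.
Maximum loss: $96.3k.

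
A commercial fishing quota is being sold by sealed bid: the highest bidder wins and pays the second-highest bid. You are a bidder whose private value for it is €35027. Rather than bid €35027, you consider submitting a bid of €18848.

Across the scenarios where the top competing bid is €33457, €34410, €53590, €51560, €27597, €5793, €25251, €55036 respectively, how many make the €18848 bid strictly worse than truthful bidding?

4

The deviation hurts exactly when the highest competing bid lies strictly between €18848 and €35027 — underbidding then forfeits a profitable win.
€33457: inside the interval → strictly worse (loss €1570).
€34410: inside the interval → strictly worse (loss €617).
€53590: above both → same outcome either way.
€51560: above both → same outcome either way.
€27597: inside the interval → strictly worse (loss €7430).
€5793: below both → same outcome either way.
€25251: inside the interval → strictly worse (loss €9776).
€55036: above both → same outcome either way.
Count: 4.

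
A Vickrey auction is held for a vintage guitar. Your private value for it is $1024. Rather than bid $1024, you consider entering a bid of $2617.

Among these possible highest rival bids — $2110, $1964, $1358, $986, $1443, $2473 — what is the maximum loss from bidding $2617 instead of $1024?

$1449

$2110: truthful gives $0, deviation gives −$1086 → loss $1086.
$1964: truthful gives $0, deviation gives −$940 → loss $940.
$1358: truthful gives $0, deviation gives −$334 → loss $334.
$986: same outcome either way → loss $0.
$1443: truthful gives $0, deviation gives −$419 → loss $419.
$2473: truthful gives $0, deviation gives −$1449 → loss $1449.
Maximum loss: $1449.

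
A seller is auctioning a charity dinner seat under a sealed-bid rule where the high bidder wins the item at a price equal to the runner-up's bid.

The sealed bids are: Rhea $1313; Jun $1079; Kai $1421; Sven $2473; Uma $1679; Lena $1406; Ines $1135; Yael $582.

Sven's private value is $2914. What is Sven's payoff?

Highest bid: Sven at $2473, so Sven wins.
Second-highest bid: Uma at $1679 — that is the price the winner pays.
Sven's payoff = value − price = $2914 − $1679 = $1235.

$1235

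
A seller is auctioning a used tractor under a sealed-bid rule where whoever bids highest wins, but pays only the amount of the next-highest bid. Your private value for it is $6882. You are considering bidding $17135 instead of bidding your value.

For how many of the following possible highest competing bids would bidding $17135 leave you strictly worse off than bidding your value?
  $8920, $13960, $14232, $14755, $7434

The deviation hurts exactly when the highest competing bid lies strictly between $6882 and $17135 — overbidding then wins at a price above your value.
$8920: inside the interval → strictly worse (loss $2038).
$13960: inside the interval → strictly worse (loss $7078).
$14232: inside the interval → strictly worse (loss $7350).
$14755: inside the interval → strictly worse (loss $7873).
$7434: inside the interval → strictly worse (loss $552).
Count: 5.

5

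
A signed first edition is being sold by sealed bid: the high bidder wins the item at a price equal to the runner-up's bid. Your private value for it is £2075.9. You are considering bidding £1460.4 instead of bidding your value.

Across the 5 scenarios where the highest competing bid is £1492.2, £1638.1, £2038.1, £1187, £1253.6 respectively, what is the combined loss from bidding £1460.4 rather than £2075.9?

The deviation costs you only when the competing bid falls strictly between £1460.4 and £2075.9; elsewhere both bids give the same outcome.
£1492.2: truthful payoff £583.7, deviation payoff £0 → loss £583.7.
£1638.1: truthful payoff £437.8, deviation payoff £0 → loss £437.8.
£2038.1: truthful payoff £37.8, deviation payoff £0 → loss £37.8.
£1187: outcomes coincide → loss £0.
£1253.6: outcomes coincide → loss £0.
Total loss = £583.7 + £437.8 + £37.8 = £1059.3.
Because the price is fixed by the runner-up's bid, deviating from your value can only change a good outcome into a bad one — never the reverse.

£1059.3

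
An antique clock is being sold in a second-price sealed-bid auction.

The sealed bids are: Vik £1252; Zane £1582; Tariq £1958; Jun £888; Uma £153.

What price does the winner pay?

Highest bid: Tariq at £1958, so Tariq wins.
Second-highest bid: Zane at £1582 — that is the price the winner pays.

£1582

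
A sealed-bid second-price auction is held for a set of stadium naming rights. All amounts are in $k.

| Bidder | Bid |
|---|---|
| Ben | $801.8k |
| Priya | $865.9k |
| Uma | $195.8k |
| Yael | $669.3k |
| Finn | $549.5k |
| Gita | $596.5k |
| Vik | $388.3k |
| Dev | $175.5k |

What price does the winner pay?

$801.8k

Highest bid: Priya at $865.9k, so Priya wins.
Second-highest bid: Ben at $801.8k — that is the price the winner pays.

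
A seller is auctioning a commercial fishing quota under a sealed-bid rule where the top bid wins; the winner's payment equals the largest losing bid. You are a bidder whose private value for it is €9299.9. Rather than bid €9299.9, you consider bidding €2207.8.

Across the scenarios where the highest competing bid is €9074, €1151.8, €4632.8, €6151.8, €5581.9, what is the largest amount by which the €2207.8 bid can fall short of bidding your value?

€9074: truthful gives €225.9, deviation gives €0 → loss €225.9.
€1151.8: same outcome either way → loss €0.
€4632.8: truthful gives €4667.1, deviation gives €0 → loss €4667.1.
€6151.8: truthful gives €3148.1, deviation gives €0 → loss €3148.1.
€5581.9: truthful gives €3718, deviation gives €0 → loss €3718.
Maximum loss: €4667.1.

€4667.1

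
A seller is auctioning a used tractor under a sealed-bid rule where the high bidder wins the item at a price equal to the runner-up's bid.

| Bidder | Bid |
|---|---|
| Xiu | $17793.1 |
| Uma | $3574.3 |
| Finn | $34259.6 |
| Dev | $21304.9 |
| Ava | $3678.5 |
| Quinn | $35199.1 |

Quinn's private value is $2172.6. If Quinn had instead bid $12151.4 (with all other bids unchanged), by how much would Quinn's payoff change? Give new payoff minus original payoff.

The highest bid among the other bidders is $34259.6; Quinn's bid doesn't change that.
Original bid $35199.1: Quinn is highest, pays the top rival bid $34259.6; payoff $2172.6 − $34259.6 = −$32087.
Alternative bid $12151.4: Quinn is not highest (top rival bid is $34259.6); payoff $0.
Change in payoff = $0 − (−$32087) = $32087.

$32087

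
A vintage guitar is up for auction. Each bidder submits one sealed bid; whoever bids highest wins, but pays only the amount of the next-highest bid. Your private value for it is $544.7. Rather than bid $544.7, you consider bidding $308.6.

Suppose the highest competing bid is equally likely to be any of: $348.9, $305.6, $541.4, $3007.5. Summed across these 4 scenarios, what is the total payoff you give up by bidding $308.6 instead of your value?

The deviation costs you only when the competing bid falls strictly between $308.6 and $544.7; elsewhere both bids give the same outcome.
$348.9: truthful payoff $195.8, deviation payoff $0 → loss $195.8.
$305.6: outcomes coincide → loss $0.
$541.4: truthful payoff $3.3, deviation payoff $0 → loss $3.3.
$3007.5: outcomes coincide → loss $0.
Total loss = $195.8 + $3.3 = $199.1.
Truthful bidding weakly dominates here: raising your bid can only win items priced above your value, and lowering it can only forfeit items priced below.

$199.1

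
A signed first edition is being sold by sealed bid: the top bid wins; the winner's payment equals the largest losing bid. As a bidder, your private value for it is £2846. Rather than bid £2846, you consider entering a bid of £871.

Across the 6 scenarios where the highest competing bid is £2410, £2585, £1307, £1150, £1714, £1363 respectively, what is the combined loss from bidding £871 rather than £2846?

The deviation costs you only when the competing bid falls strictly between £871 and £2846; elsewhere both bids give the same outcome.
£2410: truthful payoff £436, deviation payoff £0 → loss £436.
£2585: truthful payoff £261, deviation payoff £0 → loss £261.
£1307: truthful payoff £1539, deviation payoff £0 → loss £1539.
£1150: truthful payoff £1696, deviation payoff £0 → loss £1696.
£1714: truthful payoff £1132, deviation payoff £0 → loss £1132.
£1363: truthful payoff £1483, deviation payoff £0 → loss £1483.
Total loss = £436 + £261 + £1539 + £1696 + £1132 + £1483 = £6547.
Because the price is fixed by the runner-up's bid, deviating from your value can only change a good outcome into a bad one — never the reverse.

£6547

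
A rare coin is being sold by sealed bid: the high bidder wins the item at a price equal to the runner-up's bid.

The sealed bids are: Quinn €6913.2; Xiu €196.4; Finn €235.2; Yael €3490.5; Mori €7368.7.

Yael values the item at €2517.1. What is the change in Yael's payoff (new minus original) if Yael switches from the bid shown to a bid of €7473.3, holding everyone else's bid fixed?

−€4851.6

The highest bid among the other bidders is €7368.7; Yael's bid doesn't change that.
Original bid €3490.5: Yael is not highest (top rival bid is €7368.7); payoff €0.
Alternative bid €7473.3: Yael is highest, pays the top rival bid €7368.7; payoff €2517.1 − €7368.7 = −€4851.6.
Change in payoff = −€4851.6 − (€0) = −€4851.6.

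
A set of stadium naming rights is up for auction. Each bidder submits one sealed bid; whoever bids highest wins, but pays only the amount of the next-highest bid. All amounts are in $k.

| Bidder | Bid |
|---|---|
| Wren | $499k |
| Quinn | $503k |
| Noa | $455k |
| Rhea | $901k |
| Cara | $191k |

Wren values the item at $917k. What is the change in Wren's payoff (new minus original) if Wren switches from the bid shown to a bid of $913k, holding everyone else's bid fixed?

$16k

The highest bid among the other bidders is $901k; Wren's bid doesn't change that.
Original bid $499k: Wren is not highest (top rival bid is $901k); payoff $0k.
Alternative bid $913k: Wren is highest, pays the top rival bid $901k; payoff $917k − $901k = $16k.
Change in payoff = $16k − ($0k) = $16k.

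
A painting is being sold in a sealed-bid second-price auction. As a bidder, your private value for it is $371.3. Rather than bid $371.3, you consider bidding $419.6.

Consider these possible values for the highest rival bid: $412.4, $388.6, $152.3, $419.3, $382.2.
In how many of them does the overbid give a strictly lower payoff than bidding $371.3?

4

The deviation hurts exactly when the highest competing bid lies strictly between $371.3 and $419.6 — overbidding then wins at a price above your value.
$412.4: inside the interval → strictly worse (loss $41.1).
$388.6: inside the interval → strictly worse (loss $17.3).
$152.3: below both → same outcome either way.
$419.3: inside the interval → strictly worse (loss $48).
$382.2: inside the interval → strictly worse (loss $10.9).
Count: 4.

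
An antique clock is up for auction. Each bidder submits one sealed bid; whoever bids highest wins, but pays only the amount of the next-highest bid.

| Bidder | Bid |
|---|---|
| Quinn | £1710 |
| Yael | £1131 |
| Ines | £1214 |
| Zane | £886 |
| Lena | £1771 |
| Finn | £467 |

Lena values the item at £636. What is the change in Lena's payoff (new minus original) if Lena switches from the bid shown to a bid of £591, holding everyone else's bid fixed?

The highest bid among the other bidders is £1710; Lena's bid doesn't change that.
Original bid £1771: Lena is highest, pays the top rival bid £1710; payoff £636 − £1710 = −£1074.
Alternative bid £591: Lena is not highest (top rival bid is £1710); payoff £0.
Change in payoff = £0 − (−£1074) = £1074.

£1074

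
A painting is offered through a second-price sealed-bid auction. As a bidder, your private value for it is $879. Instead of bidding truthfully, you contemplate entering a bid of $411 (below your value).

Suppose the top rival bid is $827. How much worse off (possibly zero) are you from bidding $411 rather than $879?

$52

Bidding your value $879: you win (since $879 > $827) and pay $827. Payoff $52.
Bidding $411: you lose. Payoff $0.
The competing bid $827 lies between your shaded bid and your value, so underbidding forfeits an item you could have won at a profitable price.
Loss from deviating = $52 − ($0) = $52.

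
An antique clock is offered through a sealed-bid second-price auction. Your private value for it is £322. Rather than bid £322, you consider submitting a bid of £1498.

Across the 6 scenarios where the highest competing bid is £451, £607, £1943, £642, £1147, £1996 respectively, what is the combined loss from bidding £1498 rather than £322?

The deviation costs you only when the competing bid falls strictly between £322 and £1498; elsewhere both bids give the same outcome.
£451: truthful payoff £0, deviation payoff −£129 → loss £129.
£607: truthful payoff £0, deviation payoff −£285 → loss £285.
£1943: outcomes coincide → loss £0.
£642: truthful payoff £0, deviation payoff −£320 → loss £320.
£1147: truthful payoff £0, deviation payoff −£825 → loss £825.
£1996: outcomes coincide → loss £0.
Total loss = £129 + £285 + £320 + £825 = £1559.

£1559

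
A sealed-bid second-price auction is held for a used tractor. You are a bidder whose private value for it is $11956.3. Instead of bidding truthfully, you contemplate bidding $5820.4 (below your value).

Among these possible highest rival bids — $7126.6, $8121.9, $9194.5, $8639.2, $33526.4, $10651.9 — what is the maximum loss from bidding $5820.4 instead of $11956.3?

$4829.7

$7126.6: truthful gives $4829.7, deviation gives $0 → loss $4829.7.
$8121.9: truthful gives $3834.4, deviation gives $0 → loss $3834.4.
$9194.5: truthful gives $2761.8, deviation gives $0 → loss $2761.8.
$8639.2: truthful gives $3317.1, deviation gives $0 → loss $3317.1.
$33526.4: same outcome either way → loss $0.
$10651.9: truthful gives $1304.4, deviation gives $0 → loss $1304.4.
Maximum loss: $4829.7.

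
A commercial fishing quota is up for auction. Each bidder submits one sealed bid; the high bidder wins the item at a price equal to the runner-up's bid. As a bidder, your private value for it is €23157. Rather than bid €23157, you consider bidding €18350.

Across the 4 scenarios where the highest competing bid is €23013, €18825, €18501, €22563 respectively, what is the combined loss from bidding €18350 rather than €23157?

The deviation costs you only when the competing bid falls strictly between €18350 and €23157; elsewhere both bids give the same outcome.
€23013: truthful payoff €144, deviation payoff €0 → loss €144.
€18825: truthful payoff €4332, deviation payoff €0 → loss €4332.
€18501: truthful payoff €4656, deviation payoff €0 → loss €4656.
€22563: truthful payoff €594, deviation payoff €0 → loss €594.
Total loss = €144 + €4332 + €4656 + €594 = €9726.
In a second-price auction your bid sets only whether you win, not what you pay, so bidding your true value is weakly dominant.

€9726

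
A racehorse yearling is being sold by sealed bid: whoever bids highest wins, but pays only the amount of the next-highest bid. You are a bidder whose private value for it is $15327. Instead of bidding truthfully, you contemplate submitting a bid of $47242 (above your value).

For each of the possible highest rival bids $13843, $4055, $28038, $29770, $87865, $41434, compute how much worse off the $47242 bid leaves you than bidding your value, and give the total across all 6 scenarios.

The deviation costs you only when the competing bid falls strictly between $15327 and $47242; elsewhere both bids give the same outcome.
$13843: outcomes coincide → loss $0.
$4055: outcomes coincide → loss $0.
$28038: truthful payoff $0, deviation payoff −$12711 → loss $12711.
$29770: truthful payoff $0, deviation payoff −$14443 → loss $14443.
$87865: outcomes coincide → loss $0.
$41434: truthful payoff $0, deviation payoff −$26107 → loss $26107.
Total loss = $12711 + $14443 + $26107 = $53261.

$53261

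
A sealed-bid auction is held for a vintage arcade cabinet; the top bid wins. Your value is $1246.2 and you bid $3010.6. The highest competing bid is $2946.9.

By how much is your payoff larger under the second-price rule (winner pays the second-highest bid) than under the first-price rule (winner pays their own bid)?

You have the highest bid, so you win under either rule.
Second-price: pay $2946.9 → payoff −$1700.7.
First-price: pay your own bid $3010.6 → payoff −$1764.4.
Difference = −$1700.7 − (−$1764.4) = $63.7.

$63.7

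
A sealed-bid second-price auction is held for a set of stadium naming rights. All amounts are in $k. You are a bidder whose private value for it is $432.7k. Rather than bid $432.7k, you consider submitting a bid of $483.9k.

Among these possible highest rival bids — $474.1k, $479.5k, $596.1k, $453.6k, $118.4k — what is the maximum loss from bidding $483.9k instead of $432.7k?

$474.1k: truthful gives $0k, deviation gives −$41.4k → loss $41.4k.
$479.5k: truthful gives $0k, deviation gives −$46.8k → loss $46.8k.
$596.1k: same outcome either way → loss $0k.
$453.6k: truthful gives $0k, deviation gives −$20.9k → loss $20.9k.
$118.4k: same outcome either way → loss $0k.
Maximum loss: $46.8k.

$46.8k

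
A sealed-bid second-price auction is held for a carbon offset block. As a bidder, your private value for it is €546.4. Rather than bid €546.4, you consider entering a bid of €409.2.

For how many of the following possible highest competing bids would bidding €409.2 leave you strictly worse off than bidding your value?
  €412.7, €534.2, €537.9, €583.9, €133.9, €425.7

The deviation hurts exactly when the highest competing bid lies strictly between €409.2 and €546.4 — underbidding then forfeits a profitable win.
€412.7: inside the interval → strictly worse (loss €133.7).
€534.2: inside the interval → strictly worse (loss €12.2).
€537.9: inside the interval → strictly worse (loss €8.5).
€583.9: above both → same outcome either way.
€133.9: below both → same outcome either way.
€425.7: inside the interval → strictly worse (loss €120.7).
Count: 4.

4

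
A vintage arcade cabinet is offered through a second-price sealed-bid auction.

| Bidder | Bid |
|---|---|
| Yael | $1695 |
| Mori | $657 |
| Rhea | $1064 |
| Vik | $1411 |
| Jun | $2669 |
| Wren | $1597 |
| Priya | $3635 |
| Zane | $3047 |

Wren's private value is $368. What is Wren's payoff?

$0

Highest bid: Priya at $3635, so Priya wins.
Second-highest bid: Zane at $3047 — that is the price the winner pays.
Wren did not win, so Wren pays nothing and receives nothing: payoff $0.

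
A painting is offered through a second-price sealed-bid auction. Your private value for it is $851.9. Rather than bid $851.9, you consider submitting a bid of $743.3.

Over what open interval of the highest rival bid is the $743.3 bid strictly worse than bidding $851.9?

If the competing bid is below $743.3, both bids win at the same price — no difference.
If it is above $851.9, both bids lose — no difference.
If it lies strictly between $743.3 and $851.9, bidding your value wins at a price below your value (positive payoff) while bidding $743.3 loses (payoff 0).
So the deviation strictly hurts on the open interval ($743.3, $851.9).
Because the price is fixed by the runner-up's bid, deviating from your value can only change a good outcome into a bad one — never the reverse.

($743.3, $851.9)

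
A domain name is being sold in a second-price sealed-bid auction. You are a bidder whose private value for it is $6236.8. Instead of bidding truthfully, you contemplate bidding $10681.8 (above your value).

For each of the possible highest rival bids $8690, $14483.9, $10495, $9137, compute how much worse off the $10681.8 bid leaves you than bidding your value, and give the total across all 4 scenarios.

$9611.6

The deviation costs you only when the competing bid falls strictly between $6236.8 and $10681.8; elsewhere both bids give the same outcome.
$8690: truthful payoff $0, deviation payoff −$2453.2 → loss $2453.2.
$14483.9: outcomes coincide → loss $0.
$10495: truthful payoff $0, deviation payoff −$4258.2 → loss $4258.2.
$9137: truthful payoff $0, deviation payoff −$2900.2 → loss $2900.2.
Total loss = $2453.2 + $4258.2 + $2900.2 = $9611.6.
Because the price is fixed by the runner-up's bid, deviating from your value can only change a good outcome into a bad one — never the reverse.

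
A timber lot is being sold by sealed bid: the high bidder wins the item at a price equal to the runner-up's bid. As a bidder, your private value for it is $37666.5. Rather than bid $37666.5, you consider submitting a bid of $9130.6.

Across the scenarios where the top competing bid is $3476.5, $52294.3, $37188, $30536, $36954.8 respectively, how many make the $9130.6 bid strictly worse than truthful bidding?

3

The deviation hurts exactly when the highest competing bid lies strictly between $9130.6 and $37666.5 — underbidding then forfeits a profitable win.
$3476.5: below both → same outcome either way.
$52294.3: above both → same outcome either way.
$37188: inside the interval → strictly worse (loss $478.5).
$30536: inside the interval → strictly worse (loss $7130.5).
$36954.8: inside the interval → strictly worse (loss $711.7).
Count: 3.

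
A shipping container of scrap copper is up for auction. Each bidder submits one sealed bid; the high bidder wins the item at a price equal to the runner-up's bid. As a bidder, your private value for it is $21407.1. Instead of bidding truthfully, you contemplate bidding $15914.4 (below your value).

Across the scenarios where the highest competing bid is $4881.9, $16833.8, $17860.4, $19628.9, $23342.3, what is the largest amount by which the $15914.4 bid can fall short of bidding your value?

$4573.3

$4881.9: same outcome either way → loss $0.
$16833.8: truthful gives $4573.3, deviation gives $0 → loss $4573.3.
$17860.4: truthful gives $3546.7, deviation gives $0 → loss $3546.7.
$19628.9: truthful gives $1778.2, deviation gives $0 → loss $1778.2.
$23342.3: same outcome either way → loss $0.
Maximum loss: $4573.3.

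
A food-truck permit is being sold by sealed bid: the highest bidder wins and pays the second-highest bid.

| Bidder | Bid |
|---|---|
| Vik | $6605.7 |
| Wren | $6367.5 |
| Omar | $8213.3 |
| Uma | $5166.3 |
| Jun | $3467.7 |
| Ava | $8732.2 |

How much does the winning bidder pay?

$8213.3

Highest bid: Ava at $8732.2, so Ava wins.
Second-highest bid: Omar at $8213.3 — that is the price the winner pays.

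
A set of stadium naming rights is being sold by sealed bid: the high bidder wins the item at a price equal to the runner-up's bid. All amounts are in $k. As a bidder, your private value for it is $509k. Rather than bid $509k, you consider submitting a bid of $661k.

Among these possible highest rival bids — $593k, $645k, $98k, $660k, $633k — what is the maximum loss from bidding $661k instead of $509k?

$593k: truthful gives $0k, deviation gives −$84k → loss $84k.
$645k: truthful gives $0k, deviation gives −$136k → loss $136k.
$98k: same outcome either way → loss $0k.
$660k: truthful gives $0k, deviation gives −$151k → loss $151k.
$633k: truthful gives $0k, deviation gives −$124k → loss $124k.
Maximum loss: $151k.

$151k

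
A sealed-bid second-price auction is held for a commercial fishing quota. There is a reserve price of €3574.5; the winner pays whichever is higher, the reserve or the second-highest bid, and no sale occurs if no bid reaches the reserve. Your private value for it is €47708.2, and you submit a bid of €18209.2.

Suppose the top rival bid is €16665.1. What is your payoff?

Your bid €18209.2 is the highest and exceeds the reserve.
Price = max(second-highest bid, reserve) = max(€16665.1, €3574.5) = €16665.1.
Payoff = €47708.2 − €16665.1 = €31043.1.

€31043.1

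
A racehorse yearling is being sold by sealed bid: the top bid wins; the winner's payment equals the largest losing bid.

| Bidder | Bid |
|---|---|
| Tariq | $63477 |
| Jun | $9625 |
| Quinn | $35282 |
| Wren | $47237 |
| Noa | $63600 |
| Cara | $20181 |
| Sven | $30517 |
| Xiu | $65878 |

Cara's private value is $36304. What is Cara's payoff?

$0

Highest bid: Xiu at $65878, so Xiu wins.
Second-highest bid: Noa at $63600 — that is the price the winner pays.
Cara did not win, so Cara pays nothing and receives nothing: payoff $0.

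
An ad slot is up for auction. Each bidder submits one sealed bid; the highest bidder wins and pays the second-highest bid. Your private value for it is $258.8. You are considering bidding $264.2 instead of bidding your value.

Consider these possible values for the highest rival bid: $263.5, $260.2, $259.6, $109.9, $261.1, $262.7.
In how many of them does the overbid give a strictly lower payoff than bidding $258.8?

5

The deviation hurts exactly when the highest competing bid lies strictly between $258.8 and $264.2 — overbidding then wins at a price above your value.
$263.5: inside the interval → strictly worse (loss $4.7).
$260.2: inside the interval → strictly worse (loss $1.4).
$259.6: inside the interval → strictly worse (loss $0.8).
$109.9: below both → same outcome either way.
$261.1: inside the interval → strictly worse (loss $2.3).
$262.7: inside the interval → strictly worse (loss $3.9).
Count: 5.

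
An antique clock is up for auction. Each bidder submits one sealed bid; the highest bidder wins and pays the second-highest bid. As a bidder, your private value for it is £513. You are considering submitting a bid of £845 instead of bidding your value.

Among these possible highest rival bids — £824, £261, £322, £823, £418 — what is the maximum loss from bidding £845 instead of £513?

£311

£824: truthful gives £0, deviation gives −£311 → loss £311.
£261: same outcome either way → loss £0.
£322: same outcome either way → loss £0.
£823: truthful gives £0, deviation gives −£310 → loss £310.
£418: same outcome either way → loss £0.
Maximum loss: £311.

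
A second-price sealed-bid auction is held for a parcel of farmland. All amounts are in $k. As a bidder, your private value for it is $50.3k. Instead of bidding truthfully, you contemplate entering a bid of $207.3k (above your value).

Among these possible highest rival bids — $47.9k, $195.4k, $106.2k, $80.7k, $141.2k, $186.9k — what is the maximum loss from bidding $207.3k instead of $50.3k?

$145.1k

$47.9k: same outcome either way → loss $0k.
$195.4k: truthful gives $0k, deviation gives −$145.1k → loss $145.1k.
$106.2k: truthful gives $0k, deviation gives −$55.9k → loss $55.9k.
$80.7k: truthful gives $0k, deviation gives −$30.4k → loss $30.4k.
$141.2k: truthful gives $0k, deviation gives −$90.9k → loss $90.9k.
$186.9k: truthful gives $0k, deviation gives −$136.6k → loss $136.6k.
Maximum loss: $145.1k.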